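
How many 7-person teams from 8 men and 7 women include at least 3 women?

Sum over valid woman counts:
C(7,3)C(8,4) = 2450
C(7,4)C(8,3) = 1960
C(7,5)C(8,2) = 588
C(7,6)C(8,1) = 56
C(7,7)C(8,0) = 1
Total: 2450 + 1960 + 588 + 56 + 1.

Final answer: 5055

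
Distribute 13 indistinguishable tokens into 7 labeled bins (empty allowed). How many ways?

Stars and bars: C(n+k-1, k-1) = C(19,6).

Final answer: C(19,6) = 27132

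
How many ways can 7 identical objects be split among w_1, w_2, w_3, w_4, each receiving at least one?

Substitute w'_i = w_i - 1 (so w'_i >= 0). Then sum w'_i = 7 - 4 = 3.
Stars and bars: C(3+4-1, 4-1) = C(6,3).

Final answer: C(6,3) = 20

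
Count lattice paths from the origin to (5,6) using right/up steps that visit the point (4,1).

Paths (0,0)->(4,1): C(5,1) = 5.
Paths (4,1)->(5,6): C(6,5) = 6.
By multiplication principle: 5 x 6.

Final answer: 30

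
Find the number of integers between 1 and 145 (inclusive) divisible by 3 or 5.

Multiples of 3: 48. Multiples of 5: 29. Of both (lcm=15): 9.
By inclusion-exclusion: 48 + 29 - 9.

Final answer: 68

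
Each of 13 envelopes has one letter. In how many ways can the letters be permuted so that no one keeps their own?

D(n) = (n-1)(D(n-1) + D(n-2)), D(0)=1, D(1)=0.
D(2) = 1 x (0 + 1) = 1
D(3) = 2 x (1 + 0) = 2
D(4) = 3 x (2 + 1) = 9
D(5) = 4 x (9 + 2) = 44
D(6) = 5 x (44 + 9) = 265
D(7) = 6 x (265 + 44) = 1854
D(8) = 7 x (1854 + 265) = 14833
D(9) = 8 x (14833 + 1854) = 133496
D(10) = 9 x (133496 + 14833) = 1334961
D(11) = 10 x (1334961 + 133496) = 14684570
D(12) = 11 x (14684570 + 1334961) = 176214841
D(13) = 12 x (D(12) + D(11)) = 12 x (176214841 + 14684570)

Final answer: D(13) = 2290792932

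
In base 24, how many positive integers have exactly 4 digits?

Leading digit: 23 options (nonzero). Other 3 digit(s): 24 options each.
Total: 23 x 24^3.

Final answer: 317952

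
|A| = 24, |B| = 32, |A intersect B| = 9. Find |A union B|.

|A union B| = |A| + |B| - |A intersect B| = 24 + 32 - 9.

Final answer: 47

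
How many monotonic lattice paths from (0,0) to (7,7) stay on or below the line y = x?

Total monotonic paths to (7,7): C(14,7) = 3432.
Reflecting each bad path at its first crossing gives a bijection with paths to (6,8): C(14,8) = 3003.
Valid Dyck paths: 3432 - 3003.
(Equivalently, C_{7} = C(14,7)/8 = 3432/8.)

Final answer: C_{7} = 429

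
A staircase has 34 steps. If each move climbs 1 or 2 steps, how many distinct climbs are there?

Let f(n) be the number of climbs. Removing the last move (1 or 2 steps) gives f(n) = f(n-1) + f(n-2); base cases f(1)=1, f(2)=2.
Computing successive values: f(1)=1, f(2)=2, f(3)=3, f(4)=5, f(5)=8, f(6)=13, f(7)=21, f(8)=34, f(9)=55, f(10)=89, f(11)=144, f(12)=233, f(13)=377, f(14)=610, f(15)=987, f(16)=1597, f(17)=2584, f(18)=4181, f(19)=6765, f(20)=10946, f(21)=17711, f(22)=28657, f(23)=46368, f(24)=75025, f(25)=121393, f(26)=196418, f(27)=317811, f(28)=514229, f(29)=832040, f(30)=1346269, f(31)=2178309, f(32)=3524578, f(33)=5702887, f(34)=9227465.

Final answer: 9227465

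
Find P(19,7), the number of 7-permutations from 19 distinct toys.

P(19,7) = 19!/(19-7)! = 19!/12!.

Final answer: P(19,7) = 253955520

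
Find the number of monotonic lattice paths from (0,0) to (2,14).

Each path has 2 right steps and 14 up steps in some order (16 steps total).
Choose which 14 of the 16 steps are up: C(16,14).

Final answer: C(16,14) = 120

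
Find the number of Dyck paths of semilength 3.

Total monotonic paths to (3,3): C(6,3) = 20.
By the reflection principle, paths that go above the diagonal number C(6,4) = 15.
Valid Dyck paths: 20 - 15.
(Equivalently, C_{3} = C(6,3)/4 = 20/4.)

Final answer: C_{3} = 5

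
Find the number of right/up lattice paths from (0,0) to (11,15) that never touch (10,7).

Total paths to (11,15): C(26,15) = 7726160.
Paths through (10,7): C(17,7) x C(9,8) = 175032.
Avoiding (10,7): 7726160 - 175032.

Final answer: 7551128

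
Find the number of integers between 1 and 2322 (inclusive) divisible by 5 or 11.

Multiples of 5: 464. Multiples of 11: 211. Of both (lcm=55): 42.
By inclusion-exclusion: 464 + 211 - 42.

Final answer: 633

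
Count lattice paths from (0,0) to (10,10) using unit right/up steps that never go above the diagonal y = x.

Total monotonic paths to (10,10): C(20,10) = 184756.
Paths that cross above y=x (reflection bijection): C(20,11) = 167960.
Valid Dyck paths: 184756 - 167960.
(This is the Catalan number C_{10}.)

Final answer: C_{10} = 16796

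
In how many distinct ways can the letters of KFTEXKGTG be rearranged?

Letters (E:1, F:1, G:2, K:2, T:2, X:1). Total letters: 9.
Permutations = 9!/(2! x 2! x 2!).

Final answer: 45360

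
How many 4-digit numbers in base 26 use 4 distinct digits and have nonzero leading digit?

The leading digit has 25 choices (anything but zero); the next has 25 (anything but the first), then 24, and so on, one fewer each time.
Total: 25 x 25 x 24 x 23.

Final answer: 345000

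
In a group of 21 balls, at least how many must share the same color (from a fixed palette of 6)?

There are 6 possible values for color (from a fixed palette of 6). With 21 balls and 6 categories, by pigeonhole: ceiling(21/6).

Final answer: 4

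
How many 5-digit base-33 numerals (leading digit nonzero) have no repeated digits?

The leading digit has 32 choices (anything but zero); the next has 32 (anything but the first), then 31, and so on, one fewer each time.
Total: 32 x 32 x 31 x 30 x 29.

Final answer: 27617280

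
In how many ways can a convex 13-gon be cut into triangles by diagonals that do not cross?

The structures are counted by the Catalan number C_n. Here n = 13 - 2 = 11.
C_n = (2n)!/(n!(n+1)!), so C_{11} = 22!/(11! x 12!) = C(22,11)/12 = 705432/12.

Final answer: C_{11} = 58786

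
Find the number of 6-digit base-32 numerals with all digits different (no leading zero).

The leading digit has 31 choices (anything but zero); the next has 31 (anything but the first), then 30, and so on, one fewer each time.
Total: 31 x 31 x 30 x 29 x 28 x 27.

Final answer: 632068920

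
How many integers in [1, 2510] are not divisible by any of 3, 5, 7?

|div by 3|=836, |div by 5|=502, |div by 7|=358.
|div by 3&5|=167, |div by 3&7|=119, |div by 5&7|=71, |div by all|=23.
By inclusion-exclusion, divisible by at least one: 836+502+358-167-119-71+23 = 1362.
Not divisible by any: 2510 - 1362.

Final answer: 1148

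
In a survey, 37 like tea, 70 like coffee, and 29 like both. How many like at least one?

|A union B| = |A| + |B| - |A intersect B| = 37 + 70 - 29.

Final answer: 78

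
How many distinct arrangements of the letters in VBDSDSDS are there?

Letters (B:1, D:3, S:3, V:1). Total letters: 8.
Permutations = 8!/(3! x 3!).

Final answer: 1120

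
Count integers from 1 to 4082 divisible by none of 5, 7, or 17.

|div by 5|=816, |div by 7|=583, |div by 17|=240.
|div by 5&7|=116, |div by 5&17|=48, |div by 7&17|=34, |div by all|=6.
By inclusion-exclusion, divisible by at least one: 816+583+240-116-48-34+6 = 1447.
Not divisible by any: 4082 - 1447.

Final answer: 2635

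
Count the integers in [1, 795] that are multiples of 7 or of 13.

Multiples of 7: 113. Multiples of 13: 61. Of both (lcm=91): 8.
By inclusion-exclusion: 113 + 61 - 8.

Final answer: 166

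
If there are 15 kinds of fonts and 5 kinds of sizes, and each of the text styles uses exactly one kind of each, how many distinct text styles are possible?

By the multiplication principle: 15 x 5.

Final answer: 75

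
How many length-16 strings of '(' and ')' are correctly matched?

This is counted by the nth Catalan number C_n. Here n = 8 (pairs).
Using C_0 = 1 and C_(k+1) = C_k x 2(2k+1)/(k+2), build up term by term: C_1=1, C_2=2, C_3=5, C_4=14, C_5=42, C_6=132, C_7=429, C_8=1430.

Final answer: C_{8} = 1430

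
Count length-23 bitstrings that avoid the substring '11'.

Classify by the final bit: ...0 gives a(n-1) strings, ...01 gives a(n-2) strings. Thus a(n) = a(n-1) + a(n-2) with a(1)=2, a(2)=3.
Iterating the recurrence: a(1)=2, a(2)=3, a(3)=5, a(4)=8, a(5)=13, a(6)=21, a(7)=34, a(8)=55, a(9)=89, a(10)=144, a(11)=233, a(12)=377, a(13)=610, a(14)=987, a(15)=1597, a(16)=2584, a(17)=4181, a(18)=6765, a(19)=10946, a(20)=17711, a(21)=28657, a(22)=46368, a(23)=75025.

Final answer: 75025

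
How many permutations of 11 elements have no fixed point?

Use the recurrence D(n) = (n-1)(D(n-1) + D(n-2)) with D(0)=1, D(1)=0.
Building up: D(2)=1, D(3)=2, D(4)=9, D(5)=44, D(6)=265, D(7)=1854, D(8)=14833, D(9)=133496, D(10)=1334961.
D(11) = 10 x (D(10) + D(9)) = 10 x (1334961 + 133496).

Final answer: D(11) = 14684570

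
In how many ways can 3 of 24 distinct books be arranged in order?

P(24,3) = 24!/(24-3)! = 24!/21!.

Final answer: P(24,3) = 12144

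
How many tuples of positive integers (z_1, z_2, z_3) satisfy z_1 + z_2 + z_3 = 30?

Substitute z'_i = z_i - 1 (so z'_i >= 0). Then sum z'_i = 30 - 3 = 27.
Stars and bars: C(27+3-1, 3-1) = C(29,2).

Final answer: C(29,2) = 406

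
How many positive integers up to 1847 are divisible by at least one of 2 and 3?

Multiples of 2: 923. Multiples of 3: 615. Of both (lcm=6): 307.
By inclusion-exclusion: 923 + 615 - 307.

Final answer: 1231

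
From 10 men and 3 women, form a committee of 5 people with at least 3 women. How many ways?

Sum over valid woman counts:
C(3,3)C(10,2).

Final answer: 45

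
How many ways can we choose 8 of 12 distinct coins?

C(12,8) = 12!/(8! x (12-8)!).

Final answer: C(12,8) = 495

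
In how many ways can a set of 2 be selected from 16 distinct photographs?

C(16,2) = 16!/(2! x (16-2)!).

Final answer: C(16,2) = 120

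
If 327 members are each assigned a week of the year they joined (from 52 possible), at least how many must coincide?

There are 52 possible values for week of the year they joined. With 327 members and 52 categories, by pigeonhole: ceiling(327/52).

Final answer: 7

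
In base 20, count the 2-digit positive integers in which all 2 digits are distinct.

First digit: 19 (nonzero). Second: 19 (not first). Third: 18, etc.
Total: 19 x 19.

Final answer: 361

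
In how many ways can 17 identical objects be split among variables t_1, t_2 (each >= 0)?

Stars and bars with 17 stars and 1 bars:
C(17+2-1, 2-1) = C(18,1).

Final answer: C(18,1) = 18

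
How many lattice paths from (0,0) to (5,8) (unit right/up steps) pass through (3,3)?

Paths (0,0)->(3,3): C(6,3) = 20.
Paths (3,3)->(5,8): C(7,5) = 21.
By multiplication principle: 20 x 21.

Final answer: 420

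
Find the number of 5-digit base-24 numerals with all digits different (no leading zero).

The leading digit has 23 choices (anything but zero); the next has 23 (anything but the first), then 22, and so on, one fewer each time.
Total: 23 x 23 x 22 x 21 x 20.

Final answer: 4887960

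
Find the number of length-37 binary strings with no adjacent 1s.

A valid string ends in 0 (append to any length-(n-1) valid string) or in 01 (append to any length-(n-2) valid string), so a(n) = a(n-1) + a(n-2) with a(1)=2, a(2)=3.
Computing successive values: a(1)=2, a(2)=3, a(3)=5, a(4)=8, a(5)=13, a(6)=21, a(7)=34, a(8)=55, a(9)=89, a(10)=144, a(11)=233, a(12)=377, a(13)=610, a(14)=987, a(15)=1597, a(16)=2584, a(17)=4181, a(18)=6765, a(19)=10946, a(20)=17711, a(21)=28657, a(22)=46368, a(23)=75025, a(24)=121393, a(25)=196418, a(26)=317811, a(27)=514229, a(28)=832040, a(29)=1346269, a(30)=2178309, a(31)=3524578, a(32)=5702887, a(33)=9227465, a(34)=14930352, a(35)=24157817, a(36)=39088169, a(37)=63245986.

Final answer: 63245986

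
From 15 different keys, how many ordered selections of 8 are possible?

P(15,8) = 15!/(15-8)! = 15!/7!.

Final answer: P(15,8) = 259459200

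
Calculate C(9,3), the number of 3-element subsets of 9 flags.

C(9,3) = 9!/(3! x (9-3)!).

Final answer: C(9,3) = 84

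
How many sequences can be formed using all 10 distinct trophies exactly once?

The number of ways to arrange 10 distinct objects is 10!.

Final answer: 10! = 3628800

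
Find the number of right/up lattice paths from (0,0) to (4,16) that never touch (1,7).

Total paths to (4,16): C(20,16) = 4845.
Paths through (1,7): C(8,7) x C(12,9) = 1760.
Avoiding (1,7): 4845 - 1760.

Final answer: 3085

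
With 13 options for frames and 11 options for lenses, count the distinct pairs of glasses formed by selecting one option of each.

By the multiplication principle: 13 x 11.

Final answer: 143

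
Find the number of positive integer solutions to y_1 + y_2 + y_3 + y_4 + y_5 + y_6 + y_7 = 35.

Substitute y'_i = y_i - 1 (so y'_i >= 0). Then sum y'_i = 35 - 7 = 28.
Stars and bars: C(28+7-1, 7-1) = C(34,6).

Final answer: C(34,6) = 1344904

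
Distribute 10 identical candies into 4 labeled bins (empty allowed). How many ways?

Stars and bars: C(n+k-1, k-1) = C(13,3).

Final answer: C(13,3) = 286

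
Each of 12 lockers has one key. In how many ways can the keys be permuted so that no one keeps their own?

Derangements satisfy D(n) = (n-1)(D(n-1) + D(n-2)), starting from D(0)=1, D(1)=0.
D(2) = 1 x (0 + 1) = 1
D(3) = 2 x (1 + 0) = 2
D(4) = 3 x (2 + 1) = 9
D(5) = 4 x (9 + 2) = 44
D(6) = 5 x (44 + 9) = 265
D(7) = 6 x (265 + 44) = 1854
D(8) = 7 x (1854 + 265) = 14833
D(9) = 8 x (14833 + 1854) = 133496
D(10) = 9 x (133496 + 14833) = 1334961
D(11) = 10 x (1334961 + 133496) = 14684570
D(12) = 11 x (D(11) + D(10)) = 11 x (14684570 + 1334961)

Final answer: D(12) = 176214841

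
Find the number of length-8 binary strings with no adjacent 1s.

Let a(n) count valid strings. If the last bit is 0 the prefix is any valid string of length n-1; if it is 1 the string must end in 01 with a valid prefix of length n-2. So a(n) = a(n-1) + a(n-2), a(1)=2, a(2)=3.
Building up term by term: a(1)=2, a(2)=3, a(3)=5, a(4)=8, a(5)=13, a(6)=21, a(7)=34, a(8)=55.

Final answer: 55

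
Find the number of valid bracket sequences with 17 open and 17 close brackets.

The structures are counted by the Catalan number C_n. Here n = 17 (pairs).
C_n = (2n)!/(n!(n+1)!), so C_{17} = 34!/(17! x 18!) = C(34,17)/18 = 2333606220/18.

Final answer: C_{17} = 129644790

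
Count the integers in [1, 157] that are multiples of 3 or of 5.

Multiples of 3: 52. Multiples of 5: 31. Of both (lcm=15): 10.
By inclusion-exclusion: 52 + 31 - 10.

Final answer: 73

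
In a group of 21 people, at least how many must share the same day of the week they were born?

There are 7 possible values for day of the week they were born. With 21 people and 7 categories, by pigeonhole: ceiling(21/7).

Final answer: 3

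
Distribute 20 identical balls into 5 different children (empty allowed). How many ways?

Stars and bars: C(n+k-1, k-1) = C(24,4).

Final answer: C(24,4) = 10626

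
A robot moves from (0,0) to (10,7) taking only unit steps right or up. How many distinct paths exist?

Each path has 10 right steps and 7 up steps in some order (17 steps total).
Choose which 7 of the 17 steps are up: C(17,7).

Final answer: C(17,7) = 19448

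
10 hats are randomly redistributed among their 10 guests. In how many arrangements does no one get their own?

Derangements satisfy D(n) = (n-1)(D(n-1) + D(n-2)), starting from D(0)=1, D(1)=0.
D(2) = 1 x (0 + 1) = 1
D(3) = 2 x (1 + 0) = 2
D(4) = 3 x (2 + 1) = 9
D(5) = 4 x (9 + 2) = 44
D(6) = 5 x (44 + 9) = 265
D(7) = 6 x (265 + 44) = 1854
D(8) = 7 x (1854 + 265) = 14833
D(9) = 8 x (14833 + 1854) = 133496
D(10) = 9 x (D(9) + D(8)) = 9 x (133496 + 14833)

Final answer: D(10) = 1334961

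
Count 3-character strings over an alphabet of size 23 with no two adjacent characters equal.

First character: 23 choices. Each subsequent: 22 choices (must differ from the previous one).
Total: 23 x 22^2.

Final answer: 23 x 22^{2} = 11132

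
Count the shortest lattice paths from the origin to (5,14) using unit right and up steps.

Each path has 5 right steps and 14 up steps in some order (19 steps total).
Choose which 14 of the 19 steps are up: C(19,14).

Final answer: C(19,14) = 11628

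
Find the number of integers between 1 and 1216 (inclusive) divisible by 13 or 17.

Multiples of 13: 93. Multiples of 17: 71. Of both (lcm=221): 5.
By inclusion-exclusion: 93 + 71 - 5.

Final answer: 159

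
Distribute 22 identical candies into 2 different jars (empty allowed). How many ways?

Stars and bars: C(n+k-1, k-1) = C(23,1).

Final answer: C(23,1) = 23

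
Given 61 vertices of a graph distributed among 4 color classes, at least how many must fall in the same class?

By pigeonhole with 61 objects and 4 categories: ceiling(61/4).

Final answer: 16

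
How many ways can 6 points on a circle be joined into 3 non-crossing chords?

This is counted by the nth Catalan number C_n. Here n = 6/2 = 3.
C_n = C(2n,n)/(n+1), so C_{3} = C(6,3)/4 = 20/4.

Final answer: C_{3} = 5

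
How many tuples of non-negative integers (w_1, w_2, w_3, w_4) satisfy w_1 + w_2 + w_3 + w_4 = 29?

Stars and bars with 29 stars and 3 bars:
C(29+4-1, 4-1) = C(32,3).

Final answer: C(32,3) = 4960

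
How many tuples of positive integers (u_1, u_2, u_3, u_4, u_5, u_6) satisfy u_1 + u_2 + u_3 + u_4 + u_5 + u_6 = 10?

Substitute u'_i = u_i - 1 (so u'_i >= 0). Then sum u'_i = 10 - 6 = 4.
Stars and bars: C(4+6-1, 6-1) = C(9,5).

Final answer: C(9,5) = 126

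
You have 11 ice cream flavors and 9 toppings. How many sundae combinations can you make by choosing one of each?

By the multiplication principle: 11 x 9.

Final answer: 99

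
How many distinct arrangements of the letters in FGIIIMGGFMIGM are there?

Letters (F:2, G:4, I:4, M:3). Total letters: 13.
Permutations = 13!/(4! x 4! x 3! x 2!).

Final answer: 900900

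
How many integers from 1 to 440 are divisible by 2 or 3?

Multiples of 2: 220. Multiples of 3: 146. Of both (lcm=6): 73.
By inclusion-exclusion: 220 + 146 - 73.

Final answer: 293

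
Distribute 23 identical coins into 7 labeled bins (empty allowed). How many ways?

Stars and bars: C(n+k-1, k-1) = C(29,6).

Final answer: C(29,6) = 475020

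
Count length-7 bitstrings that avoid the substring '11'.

A valid string ends in 0 (append to any length-(n-1) valid string) or in 01 (append to any length-(n-2) valid string), so a(n) = a(n-1) + a(n-2) with a(1)=2, a(2)=3.
Iterating the recurrence: a(1)=2, a(2)=3, a(3)=5, a(4)=8, a(5)=13, a(6)=21, a(7)=34.

Final answer: 34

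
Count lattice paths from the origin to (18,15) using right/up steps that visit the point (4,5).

Paths (0,0)->(4,5): C(9,5) = 126.
Paths (4,5)->(18,15): C(24,10) = 1961256.
By multiplication principle: 126 x 1961256.

Final answer: 247118256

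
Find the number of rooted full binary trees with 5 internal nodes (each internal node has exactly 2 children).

This is a standard Catalan-number count: the answer is C_n. Here n = 5.
C_n = C(2n,n) - C(2n,n+1), so C_{5} = C(10,5) - C(10,6) = 252 - 210.

Final answer: C_{5} = 42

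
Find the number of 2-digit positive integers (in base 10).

The leading digit cannot be 0 (9 options); the other 1 digit can be anything (10 options each).
Total: 9 x 10^1.

Final answer: 90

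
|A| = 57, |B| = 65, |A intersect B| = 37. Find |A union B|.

|A union B| = |A| + |B| - |A intersect B| = 57 + 65 - 37.

Final answer: 85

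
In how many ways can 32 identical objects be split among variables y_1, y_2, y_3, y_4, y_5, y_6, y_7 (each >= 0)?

Stars and bars with 32 stars and 6 bars:
C(32+7-1, 7-1) = C(38,6).

Final answer: C(38,6) = 2760681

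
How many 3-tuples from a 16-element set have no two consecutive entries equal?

Let g(n) count such strings. g(1) = 16, and each valid string of length n-1 extends in 15 ways (any symbol but the last), so g(n) = 15 g(n-1).
Total: g(3) = 16 x 15^2.

Final answer: 16 x 15^{2} = 3600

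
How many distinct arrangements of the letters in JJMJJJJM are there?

Letters (J:6, M:2). Total letters: 8.
Permutations = 8!/(6! x 2!).

Final answer: 28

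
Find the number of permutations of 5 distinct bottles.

The number of ways to arrange 5 distinct objects is 5!.

Final answer: 5! = 120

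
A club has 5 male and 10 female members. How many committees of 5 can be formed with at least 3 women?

Sum over valid woman counts:
C(10,3)C(5,2) = 1200
C(10,4)C(5,1) = 1050
C(10,5)C(5,0) = 252
Total: 1200 + 1050 + 252.

Final answer: 2502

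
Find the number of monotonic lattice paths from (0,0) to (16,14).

Each path has 16 right steps and 14 up steps in some order (30 steps total).
Choose which 14 of the 30 steps are up: C(30,14).

Final answer: C(30,14) = 145422675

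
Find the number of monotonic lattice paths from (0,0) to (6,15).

Each path has 6 right steps and 15 up steps in some order (21 steps total).
Choose which 15 of the 21 steps are up: C(21,15).

Final answer: C(21,15) = 54264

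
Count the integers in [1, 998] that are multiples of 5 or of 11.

Multiples of 5: 199. Multiples of 11: 90. Of both (lcm=55): 18.
By inclusion-exclusion: 199 + 90 - 18.

Final answer: 271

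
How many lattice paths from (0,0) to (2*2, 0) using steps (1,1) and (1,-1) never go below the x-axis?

Total monotonic paths to (2,2): C(4,2) = 6.
Paths that cross above y=x (reflection bijection): C(4,3) = 4.
Valid Dyck paths: 6 - 4.
(These counts are the Catalan numbers.)

Final answer: C_{2} = 2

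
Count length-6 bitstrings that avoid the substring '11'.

Let a(n) count valid strings. If the last bit is 0 the prefix is any valid string of length n-1; if it is 1 the string must end in 01 with a valid prefix of length n-2. So a(n) = a(n-1) + a(n-2), a(1)=2, a(2)=3.
Computing successive values: a(1)=2, a(2)=3, a(3)=5, a(4)=8, a(5)=13, a(6)=21.

Final answer: 21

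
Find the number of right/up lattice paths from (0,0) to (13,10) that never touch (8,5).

Total paths to (13,10): C(23,10) = 1144066.
Paths through (8,5): C(13,5) x C(10,5) = 324324.
Avoiding (8,5): 1144066 - 324324.

Final answer: 819742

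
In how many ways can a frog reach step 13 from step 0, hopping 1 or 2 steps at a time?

Let f(n) count the ways. The last step is size 1 or 2, so f(n) = f(n-1) + f(n-2) with f(1)=1, f(2)=2.
Computing successive values: f(1)=1, f(2)=2, f(3)=3, f(4)=5, f(5)=8, f(6)=13, f(7)=21, f(8)=34, f(9)=55, f(10)=89, f(11)=144, f(12)=233, f(13)=377.

Final answer: 377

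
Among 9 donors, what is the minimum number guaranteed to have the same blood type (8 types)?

There are 8 possible values for blood type (8 types). With 9 donors and 8 categories, by pigeonhole: ceiling(9/8).

Final answer: 2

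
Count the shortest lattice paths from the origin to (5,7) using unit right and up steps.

Each path has 5 right steps and 7 up steps in some order (12 steps total).
Choose which 7 of the 12 steps are up: C(12,7).

Final answer: C(12,7) = 792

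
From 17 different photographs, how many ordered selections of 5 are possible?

P(17,5) = 17!/(17-5)! = 17!/12!.

Final answer: P(17,5) = 742560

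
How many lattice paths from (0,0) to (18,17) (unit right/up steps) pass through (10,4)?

Paths (0,0)->(10,4): C(14,4) = 1001.
Paths (10,4)->(18,17): C(21,13) = 203490.
By multiplication principle: 1001 x 203490.

Final answer: 203693490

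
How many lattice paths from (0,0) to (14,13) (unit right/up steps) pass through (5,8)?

Paths (0,0)->(5,8): C(13,8) = 1287.
Paths (5,8)->(14,13): C(14,5) = 2002.
By multiplication principle: 1287 x 2002.

Final answer: 2576574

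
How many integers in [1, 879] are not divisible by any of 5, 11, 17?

|div by 5|=175, |div by 11|=79, |div by 17|=51.
|div by 5&11|=15, |div by 5&17|=10, |div by 11&17|=4, |div by all|=0.
By inclusion-exclusion, divisible by at least one: 175+79+51-15-10-4+0 = 276.
Not divisible by any: 879 - 276.

Final answer: 603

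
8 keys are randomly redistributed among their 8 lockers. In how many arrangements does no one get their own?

Derangements satisfy D(n) = (n-1)(D(n-1) + D(n-2)), starting from D(0)=1, D(1)=0.
D(2) = 1 x (0 + 1) = 1
D(3) = 2 x (1 + 0) = 2
D(4) = 3 x (2 + 1) = 9
D(5) = 4 x (9 + 2) = 44
D(6) = 5 x (44 + 9) = 265
D(7) = 6 x (265 + 44) = 1854
D(8) = 7 x (D(7) + D(6)) = 7 x (1854 + 265)

Final answer: D(8) = 14833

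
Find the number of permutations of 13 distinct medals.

The number of ways to arrange 13 distinct objects is 13!.

Final answer: 13! = 6227020800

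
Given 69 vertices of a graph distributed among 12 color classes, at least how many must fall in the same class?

By pigeonhole with 69 objects and 12 categories: ceiling(69/12).

Final answer: 6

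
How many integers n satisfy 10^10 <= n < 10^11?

The leading digit cannot be 0 (9 options); the other 10 digits can be anything (10 options each).
Total: 9 x 10^10.

Final answer: 90000000000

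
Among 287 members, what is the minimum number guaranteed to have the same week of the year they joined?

There are 52 possible values for week of the year they joined. With 287 members and 52 categories, by pigeonhole: ceiling(287/52).

Final answer: 6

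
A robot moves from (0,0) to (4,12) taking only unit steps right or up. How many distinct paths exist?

Each path has 4 right steps and 12 up steps in some order (16 steps total).
Choose which 12 of the 16 steps are up: C(16,12).

Final answer: C(16,12) = 1820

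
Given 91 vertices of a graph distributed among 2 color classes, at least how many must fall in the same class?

By pigeonhole with 91 objects and 2 categories: ceiling(91/2).

Final answer: 46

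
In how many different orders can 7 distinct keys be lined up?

The number of ways to arrange 7 distinct objects is 7!.

Final answer: 7! = 5040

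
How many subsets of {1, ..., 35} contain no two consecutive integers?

Condition on whether n belongs to the subset: if not, any valid subset of {1, ..., n-1} works (a(n-1)); if so, n-1 is excluded and the rest is a valid subset of {1, ..., n-2} (a(n-2)). Hence a(n) = a(n-1) + a(n-2), a(1)=2, a(2)=3.
Computing successive values: a(1)=2, a(2)=3, a(3)=5, a(4)=8, a(5)=13, a(6)=21, a(7)=34, a(8)=55, a(9)=89, a(10)=144, a(11)=233, a(12)=377, a(13)=610, a(14)=987, a(15)=1597, a(16)=2584, a(17)=4181, a(18)=6765, a(19)=10946, a(20)=17711, a(21)=28657, a(22)=46368, a(23)=75025, a(24)=121393, a(25)=196418, a(26)=317811, a(27)=514229, a(28)=832040, a(29)=1346269, a(30)=2178309, a(31)=3524578, a(32)=5702887, a(33)=9227465, a(34)=14930352, a(35)=24157817.

Final answer: 24157817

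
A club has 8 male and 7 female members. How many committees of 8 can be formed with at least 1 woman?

Sum over valid woman counts:
C(7,1)C(8,7) = 56
C(7,2)C(8,6) = 588
C(7,3)C(8,5) = 1960
C(7,4)C(8,4) = 2450
C(7,5)C(8,3) = 1176
C(7,6)C(8,2) = 196
C(7,7)C(8,1) = 8
Total: 56 + 588 + 1960 + 2450 + 1176 + 196 + 8.

Final answer: 6434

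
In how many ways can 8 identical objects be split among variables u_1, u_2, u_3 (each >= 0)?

Stars and bars with 8 stars and 2 bars:
C(8+3-1, 3-1) = C(10,2).

Final answer: C(10,2) = 45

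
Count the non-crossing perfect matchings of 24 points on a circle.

This is counted by the nth Catalan number C_n. Here n = 24/2 = 12.
C_n = C(2n,n) - C(2n,n+1), so C_{12} = C(24,12) - C(24,13) = 2704156 - 2496144.

Final answer: C_{12} = 208012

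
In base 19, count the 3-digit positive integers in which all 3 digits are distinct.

First digit: 18 (nonzero). Second: 18 (not first). Third: 17, etc.
Total: 18 x 18 x 17.

Final answer: 5508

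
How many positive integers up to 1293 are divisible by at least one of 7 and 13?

Multiples of 7: 184. Multiples of 13: 99. Of both (lcm=91): 14.
By inclusion-exclusion: 184 + 99 - 14.

Final answer: 269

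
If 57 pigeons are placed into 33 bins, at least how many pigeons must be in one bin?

By the pigeonhole principle: ceiling(57/33).

Final answer: 2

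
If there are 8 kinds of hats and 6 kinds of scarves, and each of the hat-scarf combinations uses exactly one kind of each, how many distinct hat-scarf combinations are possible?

By the multiplication principle: 8 x 6.

Final answer: 48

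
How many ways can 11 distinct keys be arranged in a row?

The number of ways to arrange 11 distinct objects is 11!.

Final answer: 11! = 39916800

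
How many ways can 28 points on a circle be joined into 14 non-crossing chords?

The structures are counted by the Catalan number C_n. Here n = 28/2 = 14.
C_n = (2n)!/(n!(n+1)!), so C_{14} = 28!/(14! x 15!) = C(28,14)/15 = 40116600/15.

Final answer: C_{14} = 2674440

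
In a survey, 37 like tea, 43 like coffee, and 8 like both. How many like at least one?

|A union B| = |A| + |B| - |A intersect B| = 37 + 43 - 8.

Final answer: 72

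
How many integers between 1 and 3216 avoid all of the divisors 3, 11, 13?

|div by 3|=1072, |div by 11|=292, |div by 13|=247.
|div by 3&11|=97, |div by 3&13|=82, |div by 11&13|=22, |div by all|=7.
By inclusion-exclusion, divisible by at least one: 1072+292+247-97-82-22+7 = 1417.
Not divisible by any: 3216 - 1417.

Final answer: 1799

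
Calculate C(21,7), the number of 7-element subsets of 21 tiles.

C(21,7) = 21!/(7! x 14!).

Final answer: \binom{21}{7} = 116280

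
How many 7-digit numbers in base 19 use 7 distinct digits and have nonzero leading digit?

The leading digit has 18 choices (anything but zero); the next has 18 (anything but the first), then 17, and so on, one fewer each time.
Total: 18 x 18 x 17 x 16 x 15 x 14 x 13.

Final answer: 240589440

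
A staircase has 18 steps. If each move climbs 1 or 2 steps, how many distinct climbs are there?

Condition on the final move: it is a 1-step (f(n-1) ways to get there) or a 2-step (f(n-2) ways), so f(n) = f(n-1) + f(n-2), with f(1)=1, f(2)=2.
Computing successive values: f(1)=1, f(2)=2, f(3)=3, f(4)=5, f(5)=8, f(6)=13, f(7)=21, f(8)=34, f(9)=55, f(10)=89, f(11)=144, f(12)=233, f(13)=377, f(14)=610, f(15)=987, f(16)=1597, f(17)=2584, f(18)=4181.

Final answer: 4181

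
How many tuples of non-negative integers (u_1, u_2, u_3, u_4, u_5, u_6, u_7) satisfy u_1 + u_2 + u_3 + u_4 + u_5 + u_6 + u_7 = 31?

Stars and bars with 31 stars and 6 bars:
C(31+7-1, 7-1) = C(37,6).

Final answer: C(37,6) = 2324784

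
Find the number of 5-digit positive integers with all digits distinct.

First digit: 9 (not 0). Second: 9 (not first). Third: 8, etc.
Total: 9 x 9 x 8 x 7 x 6.

Final answer: 27216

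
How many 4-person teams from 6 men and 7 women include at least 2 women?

Sum over valid woman counts:
C(7,2)C(6,2) = 315
C(7,3)C(6,1) = 210
C(7,4)C(6,0) = 35
Total: 315 + 210 + 35.

Final answer: 560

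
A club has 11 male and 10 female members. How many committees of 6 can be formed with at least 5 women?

Sum over valid woman counts:
C(10,5)C(11,1) = 2772
C(10,6)C(11,0) = 210
Total: 2772 + 210.

Final answer: 2982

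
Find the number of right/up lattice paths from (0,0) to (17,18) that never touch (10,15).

Total paths to (17,18): C(35,18) = 4537567650.
Paths through (10,15): C(25,15) x C(10,3) = 392251200.
Avoiding (10,15): 4537567650 - 392251200.

Final answer: 4145316450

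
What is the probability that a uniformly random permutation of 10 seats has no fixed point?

Use the recurrence D(n) = (n-1)(D(n-1) + D(n-2)) with D(0)=1, D(1)=0.
Building up: D(2)=1, D(3)=2, D(4)=9, D(5)=44, D(6)=265, D(7)=1854, D(8)=14833, D(9)=133496, D(10)=1334961.
Total arrangements: 10! = 3628800.
Probability = D(10)/10! = 16481/44800.

Final answer: D(10)/10! = 1334961/3628800 = 0.367879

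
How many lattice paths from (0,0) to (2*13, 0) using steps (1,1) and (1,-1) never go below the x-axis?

Total monotonic paths to (13,13): C(26,13) = 10400600.
Paths that cross above y=x (reflection bijection): C(26,14) = 9657700.
Valid Dyck paths: 10400600 - 9657700.
(These counts are the Catalan numbers.)

Final answer: C_{13} = 742900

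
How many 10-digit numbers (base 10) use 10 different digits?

First digit: 9 (not 0). Second: 9 (not first). Third: 8, etc.
Total: 9 x 9 x 8 x 7 x 6 x 5 x 4 x 3 x 2 x 1.

Final answer: 3265920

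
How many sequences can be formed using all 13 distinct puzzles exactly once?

The number of ways to arrange 13 distinct objects is 13!.

Final answer: 13! = 6227020800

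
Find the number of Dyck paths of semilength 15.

Total monotonic paths to (15,15): C(30,15) = 155117520.
A path is bad iff it touches y = x + 1; reflecting its initial segment maps bad paths bijectively onto all paths to (14,16), of which there are C(30,16) = 145422675.
Valid Dyck paths: 155117520 - 145422675.
(These counts are the Catalan numbers.)

Final answer: C_{15} = 9694845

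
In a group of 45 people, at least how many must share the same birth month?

There are 12 possible values for birth month. With 45 people and 12 categories, by pigeonhole: ceiling(45/12).

Final answer: 4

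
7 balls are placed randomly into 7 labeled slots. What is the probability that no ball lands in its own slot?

D(n) = (n-1)(D(n-1) + D(n-2)), D(0)=1, D(1)=0.
Building up: D(2)=1, D(3)=2, D(4)=9, D(5)=44, D(6)=265, D(7)=1854.
Total arrangements: 7! = 5040.
Probability = D(7)/7! = 103/280.

Final answer: D(7)/7! = 1854/5040 = 0.367857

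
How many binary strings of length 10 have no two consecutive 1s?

A valid string ends in 0 (append to any length-(n-1) valid string) or in 01 (append to any length-(n-2) valid string), so a(n) = a(n-1) + a(n-2) with a(1)=2, a(2)=3.
Building up term by term: a(1)=2, a(2)=3, a(3)=5, a(4)=8, a(5)=13, a(6)=21, a(7)=34, a(8)=55, a(9)=89, a(10)=144.

Final answer: 144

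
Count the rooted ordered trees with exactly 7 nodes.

This is a standard Catalan-number count: the answer is C_n. Here n = 7 - 1 = 6.
Using C_0 = 1 and C_(k+1) = C_k x 2(2k+1)/(k+2), build up term by term: C_1=1, C_2=2, C_3=5, C_4=14, C_5=42, C_6=132.

Final answer: C_{6} = 132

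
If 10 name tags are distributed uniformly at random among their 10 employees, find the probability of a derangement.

Use the recurrence D(n) = (n-1)(D(n-1) + D(n-2)) with D(0)=1, D(1)=0.
Building up: D(2)=1, D(3)=2, D(4)=9, D(5)=44, D(6)=265, D(7)=1854, D(8)=14833, D(9)=133496, D(10)=1334961.
Total arrangements: 10! = 3628800.
Probability = D(10)/10! = 16481/44800.

Final answer: D(10)/10! = 1334961/3628800 = 0.367879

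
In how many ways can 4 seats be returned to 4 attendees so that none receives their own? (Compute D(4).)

Derangements satisfy D(n) = (n-1)(D(n-1) + D(n-2)), starting from D(0)=1, D(1)=0.
D(2) = 1 x (0 + 1) = 1
D(3) = 2 x (1 + 0) = 2
D(4) = 3 x (D(3) + D(2)) = 3 x (2 + 1)

Final answer: D(4) = 9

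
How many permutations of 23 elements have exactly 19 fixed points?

Choose which 19 elements are fixed: C(23,19) = 8855.
Derange the remaining 4 using D(j) = (j-1)(D(j-1) + D(j-2)), D(0)=1, D(1)=0: D(2)=1, D(3)=2, D(4)=9.
Total: 8855 x 9.

Final answer: C(23,19) D(4) = 79695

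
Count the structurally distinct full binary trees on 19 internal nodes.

This is a standard Catalan-number count: the answer is C_n. Here n = 19.
C_n = (2n)!/(n!(n+1)!), so C_{19} = 38!/(19! x 20!) = C(38,19)/20 = 35345263800/20.

Final answer: C_{19} = 1767263190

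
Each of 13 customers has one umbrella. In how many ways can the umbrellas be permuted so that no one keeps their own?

Derangements satisfy D(n) = (n-1)(D(n-1) + D(n-2)), starting from D(0)=1, D(1)=0.
D(2) = 1 x (0 + 1) = 1
D(3) = 2 x (1 + 0) = 2
D(4) = 3 x (2 + 1) = 9
D(5) = 4 x (9 + 2) = 44
D(6) = 5 x (44 + 9) = 265
D(7) = 6 x (265 + 44) = 1854
D(8) = 7 x (1854 + 265) = 14833
D(9) = 8 x (14833 + 1854) = 133496
D(10) = 9 x (133496 + 14833) = 1334961
D(11) = 10 x (1334961 + 133496) = 14684570
D(12) = 11 x (14684570 + 1334961) = 176214841
D(13) = 12 x (D(12) + D(11)) = 12 x (176214841 + 14684570)

Final answer: D(13) = 2290792932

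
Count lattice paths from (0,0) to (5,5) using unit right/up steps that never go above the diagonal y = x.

Total monotonic paths to (5,5): C(10,5) = 252.
By the reflection principle, paths that go above the diagonal number C(10,6) = 210.
Valid Dyck paths: 252 - 210.
(This is the Catalan number C_{5}.)

Final answer: C_{5} = 42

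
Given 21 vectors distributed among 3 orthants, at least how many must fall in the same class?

By pigeonhole with 21 objects and 3 categories: ceiling(21/3).

Final answer: 7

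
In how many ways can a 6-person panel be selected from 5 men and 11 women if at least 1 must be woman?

Sum over valid woman counts:
C(11,1)C(5,5) = 11
C(11,2)C(5,4) = 275
C(11,3)C(5,3) = 1650
C(11,4)C(5,2) = 3300
C(11,5)C(5,1) = 2310
C(11,6)C(5,0) = 462
Total: 11 + 275 + 1650 + 3300 + 2310 + 462.

Final answer: 8008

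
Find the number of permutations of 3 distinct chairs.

The number of ways to arrange 3 distinct objects is 3!.

Final answer: 3! = 6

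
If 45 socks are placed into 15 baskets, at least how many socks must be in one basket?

By the pigeonhole principle: ceiling(45/15).

Final answer: 3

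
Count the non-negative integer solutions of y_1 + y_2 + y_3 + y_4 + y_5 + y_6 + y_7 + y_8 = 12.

Stars and bars with 12 stars and 7 bars:
C(12+8-1, 8-1) = C(19,7).

Final answer: C(19,7) = 50388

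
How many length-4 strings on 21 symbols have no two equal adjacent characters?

First character: 21 choices. Each subsequent: 20 choices (must differ from the previous one).
Total: 21 x 20^3.

Final answer: 21 x 20^{3} = 168000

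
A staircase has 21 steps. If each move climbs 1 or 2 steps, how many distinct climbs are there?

Let f(n) be the number of climbs. Removing the last move (1 or 2 steps) gives f(n) = f(n-1) + f(n-2); base cases f(1)=1, f(2)=2.
Iterating the recurrence: f(1)=1, f(2)=2, f(3)=3, f(4)=5, f(5)=8, f(6)=13, f(7)=21, f(8)=34, f(9)=55, f(10)=89, f(11)=144, f(12)=233, f(13)=377, f(14)=610, f(15)=987, f(16)=1597, f(17)=2584, f(18)=4181, f(19)=6765, f(20)=10946, f(21)=17711.

Final answer: 17711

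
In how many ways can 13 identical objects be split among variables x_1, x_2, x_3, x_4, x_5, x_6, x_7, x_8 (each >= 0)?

Stars and bars with 13 stars and 7 bars:
C(13+8-1, 8-1) = C(20,7).

Final answer: C(20,7) = 77520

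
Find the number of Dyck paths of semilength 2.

Total monotonic paths to (2,2): C(4,2) = 6.
Paths that cross above y=x (reflection bijection): C(4,3) = 4.
Valid Dyck paths: 6 - 4.
(Equivalently, C_{2} = C(4,2)/3 = 6/3.)

Final answer: C_{2} = 2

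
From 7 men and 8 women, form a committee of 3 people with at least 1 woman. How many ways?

Sum over valid woman counts:
C(8,1)C(7,2) = 168
C(8,2)C(7,1) = 196
C(8,3)C(7,0) = 56
Total: 168 + 196 + 56.

Final answer: 420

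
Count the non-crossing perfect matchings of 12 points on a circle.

The structures are counted by the Catalan number C_n. Here n = 12/2 = 6.
Using C_0 = 1 and C_(k+1) = C_k x 2(2k+1)/(k+2), build up term by term: C_1=1, C_2=2, C_3=5, C_4=14, C_5=42, C_6=132.

Final answer: C_{6} = 132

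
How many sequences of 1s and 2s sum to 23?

Condition on the final move: it is a 1-step (f(n-1) ways to get there) or a 2-step (f(n-2) ways), so f(n) = f(n-1) + f(n-2), with f(1)=1, f(2)=2.
Building up term by term: f(1)=1, f(2)=2, f(3)=3, f(4)=5, f(5)=8, f(6)=13, f(7)=21, f(8)=34, f(9)=55, f(10)=89, f(11)=144, f(12)=233, f(13)=377, f(14)=610, f(15)=987, f(16)=1597, f(17)=2584, f(18)=4181, f(19)=6765, f(20)=10946, f(21)=17711, f(22)=28657, f(23)=46368.

Final answer: 46368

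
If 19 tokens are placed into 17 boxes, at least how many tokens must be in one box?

By the pigeonhole principle: ceiling(19/17).

Final answer: 2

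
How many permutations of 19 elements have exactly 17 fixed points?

Choose which 17 elements are fixed: C(19,17) = 171.
Derange the remaining 2 using D(j) = (j-1)(D(j-1) + D(j-2)), D(0)=1, D(1)=0: D(2)=1.
Total: 171 x 1.

Final answer: C(19,17) D(2) = 171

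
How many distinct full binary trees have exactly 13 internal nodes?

This is a standard Catalan-number count: the answer is C_n. Here n = 13.
C_n = C(2n,n)/(n+1), so C_{13} = C(26,13)/14 = 10400600/14.

Final answer: C_{13} = 742900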